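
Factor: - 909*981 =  - 3^4*101^1*109^1 = - 891729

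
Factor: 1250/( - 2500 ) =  - 1/2 = -2^( - 1) 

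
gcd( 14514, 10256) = 2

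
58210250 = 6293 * 9250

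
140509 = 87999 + 52510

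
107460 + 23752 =131212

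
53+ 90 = 143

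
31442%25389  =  6053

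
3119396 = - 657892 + 3777288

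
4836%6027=4836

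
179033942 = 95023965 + 84009977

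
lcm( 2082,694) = 2082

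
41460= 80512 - 39052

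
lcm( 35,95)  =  665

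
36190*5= 180950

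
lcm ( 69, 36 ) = 828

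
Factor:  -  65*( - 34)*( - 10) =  - 22100= - 2^2*5^2*13^1*17^1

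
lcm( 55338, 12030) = 276690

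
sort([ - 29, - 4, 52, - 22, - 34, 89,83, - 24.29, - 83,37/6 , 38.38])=[ - 83,-34 ,-29, - 24.29, - 22,-4,37/6,  38.38,52, 83,89 ]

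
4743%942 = 33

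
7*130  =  910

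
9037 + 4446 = 13483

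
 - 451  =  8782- 9233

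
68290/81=843+7/81 = 843.09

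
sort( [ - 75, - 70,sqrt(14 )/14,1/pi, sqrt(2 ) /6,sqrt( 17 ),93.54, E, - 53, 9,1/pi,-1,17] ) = [-75,-70,-53, - 1,  sqrt( 2 ) /6, sqrt(14 )/14, 1/pi , 1/pi,  E, sqrt( 17 ),  9, 17, 93.54] 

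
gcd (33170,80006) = 2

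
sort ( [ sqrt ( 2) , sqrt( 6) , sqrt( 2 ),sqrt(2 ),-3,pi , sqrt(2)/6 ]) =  [-3 , sqrt( 2)/6 , sqrt(2),  sqrt (2), sqrt ( 2) , sqrt (6 ) , pi] 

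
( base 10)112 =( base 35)37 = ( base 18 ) 64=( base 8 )160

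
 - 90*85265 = - 7673850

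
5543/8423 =5543/8423 = 0.66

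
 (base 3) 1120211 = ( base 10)1156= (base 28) 1d8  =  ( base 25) 1L6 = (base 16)484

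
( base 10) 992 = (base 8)1740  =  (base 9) 1322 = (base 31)110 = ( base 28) 17c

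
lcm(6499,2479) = 240463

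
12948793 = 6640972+6307821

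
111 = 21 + 90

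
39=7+32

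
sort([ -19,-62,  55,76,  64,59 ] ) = [-62,  -  19,55 , 59,  64,  76]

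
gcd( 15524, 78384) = 4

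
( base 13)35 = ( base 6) 112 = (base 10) 44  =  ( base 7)62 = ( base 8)54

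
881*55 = 48455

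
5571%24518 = 5571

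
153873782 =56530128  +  97343654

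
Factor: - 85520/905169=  -2^4*3^ ( - 1)*5^1 *31^(  -  1 ) * 1069^1*9733^( - 1) 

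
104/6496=13/812  =  0.02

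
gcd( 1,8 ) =1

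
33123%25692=7431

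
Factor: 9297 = 3^2*1033^1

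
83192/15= 5546 + 2/15 = 5546.13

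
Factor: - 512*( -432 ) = 221184 = 2^13*3^3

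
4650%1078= 338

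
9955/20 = 1991/4 = 497.75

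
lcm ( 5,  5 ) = 5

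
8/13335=8/13335 = 0.00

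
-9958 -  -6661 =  - 3297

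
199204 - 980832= - 781628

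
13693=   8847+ 4846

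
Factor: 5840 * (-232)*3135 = -4247548800 = - 2^7 *3^1*5^2 * 11^1*19^1*29^1 * 73^1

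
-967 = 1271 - 2238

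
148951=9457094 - 9308143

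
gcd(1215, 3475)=5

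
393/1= 393= 393.00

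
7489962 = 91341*82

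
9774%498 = 312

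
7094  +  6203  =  13297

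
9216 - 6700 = 2516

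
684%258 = 168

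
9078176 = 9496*956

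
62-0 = 62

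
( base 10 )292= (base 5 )2132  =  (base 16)124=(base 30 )9M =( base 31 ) 9d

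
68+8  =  76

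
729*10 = 7290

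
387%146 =95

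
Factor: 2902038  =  2^1*3^1*67^1*7219^1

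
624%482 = 142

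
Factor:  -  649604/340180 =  - 5^(-1)*17^1*41^1*73^( - 1) = -697/365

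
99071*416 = 41213536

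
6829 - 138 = 6691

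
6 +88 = 94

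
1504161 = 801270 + 702891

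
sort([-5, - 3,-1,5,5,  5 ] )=[ - 5,- 3, - 1, 5,5,5 ]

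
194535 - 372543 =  - 178008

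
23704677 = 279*84963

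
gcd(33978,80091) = 2427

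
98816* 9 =889344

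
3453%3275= 178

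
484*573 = 277332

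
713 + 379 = 1092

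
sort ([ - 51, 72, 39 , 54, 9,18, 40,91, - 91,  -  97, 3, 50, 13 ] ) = [  -  97, - 91 , - 51, 3,9,13, 18, 39 , 40, 50,54,72 , 91]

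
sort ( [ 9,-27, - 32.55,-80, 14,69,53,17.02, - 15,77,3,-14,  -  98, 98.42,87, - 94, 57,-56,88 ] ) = [ - 98, -94 , - 80, - 56, - 32.55, - 27, - 15, - 14, 3,9, 14,17.02, 53, 57, 69, 77,87 , 88,98.42]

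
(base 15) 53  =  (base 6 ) 210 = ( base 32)2e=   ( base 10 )78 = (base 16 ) 4E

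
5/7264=5/7264 =0.00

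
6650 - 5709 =941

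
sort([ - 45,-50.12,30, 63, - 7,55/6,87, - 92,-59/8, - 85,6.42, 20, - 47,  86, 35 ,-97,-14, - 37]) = [-97, - 92, - 85, - 50.12,-47,-45,-37, - 14, - 59/8,  -  7,6.42, 55/6, 20, 30,  35 , 63,  86,87 ] 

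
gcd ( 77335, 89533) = 1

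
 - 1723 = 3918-5641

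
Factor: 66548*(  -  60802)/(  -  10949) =4046251496/10949=   2^3 *7^1 * 43^1 * 101^1*127^1*131^1*10949^(  -  1)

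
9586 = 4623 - -4963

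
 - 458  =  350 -808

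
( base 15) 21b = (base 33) EE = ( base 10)476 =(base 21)11e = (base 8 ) 734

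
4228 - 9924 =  - 5696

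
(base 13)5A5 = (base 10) 980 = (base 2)1111010100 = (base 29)14n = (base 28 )170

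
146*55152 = 8052192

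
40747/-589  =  - 70 + 483/589 = -  69.18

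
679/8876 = 97/1268 = 0.08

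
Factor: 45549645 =3^1*5^1*3036643^1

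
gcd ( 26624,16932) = 4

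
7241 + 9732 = 16973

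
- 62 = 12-74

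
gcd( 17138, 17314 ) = 22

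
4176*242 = 1010592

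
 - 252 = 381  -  633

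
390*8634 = 3367260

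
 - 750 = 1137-1887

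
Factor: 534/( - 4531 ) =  - 2^1*3^1*23^( - 1) * 89^1 * 197^( - 1) 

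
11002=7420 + 3582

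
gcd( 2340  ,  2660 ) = 20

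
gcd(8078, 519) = 1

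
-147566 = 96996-244562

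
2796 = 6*466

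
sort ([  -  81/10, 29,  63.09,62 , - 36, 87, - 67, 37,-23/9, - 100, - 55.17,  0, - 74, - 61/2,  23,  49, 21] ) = [ - 100,  -  74,- 67, - 55.17,- 36, - 61/2, - 81/10, - 23/9,  0,21,  23 , 29, 37,49, 62, 63.09, 87] 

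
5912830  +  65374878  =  71287708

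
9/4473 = 1/497 = 0.00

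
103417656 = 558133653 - 454715997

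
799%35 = 29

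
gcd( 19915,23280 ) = 5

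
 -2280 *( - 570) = 1299600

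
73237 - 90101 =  - 16864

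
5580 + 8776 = 14356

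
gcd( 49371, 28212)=7053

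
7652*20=153040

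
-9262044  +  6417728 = -2844316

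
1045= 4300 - 3255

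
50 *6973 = 348650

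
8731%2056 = 507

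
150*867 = 130050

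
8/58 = 4/29 = 0.14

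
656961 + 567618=1224579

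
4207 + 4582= 8789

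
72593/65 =1116  +  53/65=1116.82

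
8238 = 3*2746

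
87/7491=29/2497 = 0.01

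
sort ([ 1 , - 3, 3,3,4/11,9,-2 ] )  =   [ - 3, - 2,  4/11, 1, 3,3,  9 ]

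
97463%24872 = 22847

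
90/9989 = 90/9989 = 0.01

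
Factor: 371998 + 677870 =2^2*3^3*9721^1 = 1049868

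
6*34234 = 205404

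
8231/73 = 8231/73 = 112.75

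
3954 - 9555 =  - 5601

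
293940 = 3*97980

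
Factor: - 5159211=-3^1*17^1*101161^1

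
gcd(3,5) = 1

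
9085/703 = 9085/703 = 12.92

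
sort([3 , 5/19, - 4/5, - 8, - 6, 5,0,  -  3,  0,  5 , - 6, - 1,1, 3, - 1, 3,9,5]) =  [ - 8,- 6, - 6 , - 3,-1, - 1, - 4/5,0,  0, 5/19,1,  3, 3 , 3,  5,  5,5,9]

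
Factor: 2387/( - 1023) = -3^(-1)*7^1 = - 7/3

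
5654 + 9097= 14751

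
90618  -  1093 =89525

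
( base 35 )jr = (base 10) 692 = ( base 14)376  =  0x2b4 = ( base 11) 57a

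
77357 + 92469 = 169826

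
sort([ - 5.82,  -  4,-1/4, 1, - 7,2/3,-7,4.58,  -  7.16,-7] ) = [-7.16,-7, - 7,  -  7, - 5.82,-4, - 1/4,2/3, 1, 4.58]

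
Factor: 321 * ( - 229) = -73509=-3^1*107^1*229^1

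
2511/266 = 2511/266 =9.44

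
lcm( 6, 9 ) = 18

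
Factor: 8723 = 11^1 * 13^1*61^1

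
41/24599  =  41/24599 =0.00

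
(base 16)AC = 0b10101100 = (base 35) 4W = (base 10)172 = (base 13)103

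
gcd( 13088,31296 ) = 32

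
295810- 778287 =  - 482477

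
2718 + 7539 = 10257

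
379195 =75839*5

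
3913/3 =3913/3 = 1304.33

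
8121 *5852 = 47524092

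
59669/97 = 59669/97 = 615.14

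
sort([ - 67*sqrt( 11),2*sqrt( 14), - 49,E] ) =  [-67 *sqrt(11),  -  49,E,  2*sqrt(14)]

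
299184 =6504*46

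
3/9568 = 3/9568=0.00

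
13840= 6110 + 7730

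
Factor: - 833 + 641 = - 2^6*3^1= -  192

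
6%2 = 0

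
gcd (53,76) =1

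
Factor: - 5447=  - 13^1*419^1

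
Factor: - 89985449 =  - 89985449^1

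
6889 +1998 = 8887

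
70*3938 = 275660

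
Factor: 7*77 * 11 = 5929 = 7^2*11^2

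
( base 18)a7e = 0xd34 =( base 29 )40g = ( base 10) 3380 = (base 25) 5a5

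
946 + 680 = 1626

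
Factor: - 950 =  - 2^1*5^2*19^1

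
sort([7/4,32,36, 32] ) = [7/4,32, 32,36] 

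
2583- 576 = 2007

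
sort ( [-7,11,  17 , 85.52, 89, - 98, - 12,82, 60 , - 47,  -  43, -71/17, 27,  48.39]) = [ - 98,-47, -43,  -  12, - 7, - 71/17, 11, 17, 27,48.39, 60, 82, 85.52, 89 ] 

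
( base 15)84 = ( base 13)97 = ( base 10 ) 124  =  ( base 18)6g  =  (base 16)7C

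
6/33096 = 1/5516 =0.00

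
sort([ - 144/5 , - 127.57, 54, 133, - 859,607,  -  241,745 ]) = [ - 859, - 241, - 127.57, - 144/5, 54, 133,607,745] 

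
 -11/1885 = - 11/1885= - 0.01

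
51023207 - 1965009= 49058198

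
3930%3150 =780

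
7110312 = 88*80799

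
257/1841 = 257/1841  =  0.14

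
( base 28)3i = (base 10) 102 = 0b1100110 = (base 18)5c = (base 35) 2W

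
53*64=3392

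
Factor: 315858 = 2^1*3^1*61^1*863^1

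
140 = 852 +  - 712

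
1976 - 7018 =-5042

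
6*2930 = 17580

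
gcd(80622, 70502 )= 2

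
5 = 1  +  4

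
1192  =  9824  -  8632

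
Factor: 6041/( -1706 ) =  - 2^( - 1 )*7^1 * 853^( - 1)*863^1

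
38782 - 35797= 2985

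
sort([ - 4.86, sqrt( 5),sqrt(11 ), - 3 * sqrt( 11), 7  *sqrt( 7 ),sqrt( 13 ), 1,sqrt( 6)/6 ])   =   [ - 3*sqrt(11 ),-4.86, sqrt( 6)/6,1,sqrt( 5), sqrt(11 ), sqrt( 13 ),7*sqrt(7)]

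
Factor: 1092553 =7^2*11^1*2027^1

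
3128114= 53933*58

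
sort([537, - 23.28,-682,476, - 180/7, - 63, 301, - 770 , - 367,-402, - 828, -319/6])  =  [ - 828,  -  770,-682, - 402,-367, - 63 , - 319/6,  -  180/7, - 23.28,301,  476, 537] 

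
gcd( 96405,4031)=1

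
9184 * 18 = 165312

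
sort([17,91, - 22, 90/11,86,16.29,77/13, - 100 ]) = [ - 100, - 22, 77/13, 90/11,  16.29 , 17,86,91]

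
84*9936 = 834624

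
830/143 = 830/143 = 5.80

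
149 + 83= 232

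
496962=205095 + 291867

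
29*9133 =264857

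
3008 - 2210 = 798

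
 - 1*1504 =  - 1504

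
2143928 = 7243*296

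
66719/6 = 66719/6= 11119.83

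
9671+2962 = 12633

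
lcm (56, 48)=336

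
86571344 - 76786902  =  9784442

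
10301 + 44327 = 54628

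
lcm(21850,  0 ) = 0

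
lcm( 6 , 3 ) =6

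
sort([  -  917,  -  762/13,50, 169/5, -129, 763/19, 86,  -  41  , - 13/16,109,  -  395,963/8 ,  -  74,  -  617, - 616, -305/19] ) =[  -  917,  -  617,-616,-395, -129, - 74,  -  762/13,  -  41, - 305/19, - 13/16 , 169/5, 763/19,50,86,109,  963/8]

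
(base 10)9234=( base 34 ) 7xk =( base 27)ci0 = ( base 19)16b0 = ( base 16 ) 2412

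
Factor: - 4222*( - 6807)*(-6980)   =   - 200599294920 = -2^3*3^1*5^1 * 349^1*2111^1*2269^1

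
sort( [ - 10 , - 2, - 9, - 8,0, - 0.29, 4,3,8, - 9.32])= [ - 10, - 9.32, - 9, - 8, - 2,- 0.29,0,3,4,8 ] 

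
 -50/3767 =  - 1 +3717/3767  =  - 0.01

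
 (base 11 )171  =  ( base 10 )199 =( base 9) 241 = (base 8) 307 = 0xC7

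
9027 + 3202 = 12229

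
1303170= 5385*242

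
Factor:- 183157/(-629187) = 3^( - 1 )*13^( - 1 )*17^( -1) * 193^1 = 193/663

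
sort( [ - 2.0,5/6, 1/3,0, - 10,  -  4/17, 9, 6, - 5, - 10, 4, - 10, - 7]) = [ - 10, - 10, - 10, - 7, - 5, - 2.0, - 4/17, 0, 1/3,  5/6, 4,  6, 9 ]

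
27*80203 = 2165481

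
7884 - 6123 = 1761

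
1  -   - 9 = 10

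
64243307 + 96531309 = 160774616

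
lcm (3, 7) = 21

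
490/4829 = 490/4829= 0.10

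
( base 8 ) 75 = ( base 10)61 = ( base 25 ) 2b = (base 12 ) 51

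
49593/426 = 16531/142=116.42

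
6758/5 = 1351 + 3/5 = 1351.60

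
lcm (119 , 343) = 5831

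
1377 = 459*3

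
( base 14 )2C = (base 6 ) 104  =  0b101000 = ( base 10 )40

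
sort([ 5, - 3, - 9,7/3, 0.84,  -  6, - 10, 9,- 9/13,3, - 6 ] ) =[ - 10, - 9,- 6, - 6, - 3, - 9/13,0.84,  7/3,  3,5,9 ]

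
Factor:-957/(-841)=3^1*11^1*29^(-1 ) = 33/29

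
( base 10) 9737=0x2609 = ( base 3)111100122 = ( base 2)10011000001001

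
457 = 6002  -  5545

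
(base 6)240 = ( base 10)96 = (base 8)140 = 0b1100000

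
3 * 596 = 1788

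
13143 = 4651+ 8492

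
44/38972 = 11/9743 = 0.00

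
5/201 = 5/201=0.02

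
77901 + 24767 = 102668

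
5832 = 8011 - 2179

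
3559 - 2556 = 1003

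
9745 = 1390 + 8355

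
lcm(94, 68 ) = 3196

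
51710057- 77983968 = -26273911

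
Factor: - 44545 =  - 5^1* 59^1* 151^1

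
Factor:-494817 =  - 3^1*19^1 * 8681^1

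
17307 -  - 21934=39241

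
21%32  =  21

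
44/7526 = 22/3763 =0.01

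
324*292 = 94608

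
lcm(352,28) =2464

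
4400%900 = 800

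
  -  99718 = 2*( - 49859 ) 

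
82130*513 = 42132690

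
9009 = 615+8394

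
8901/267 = 33 + 30/89 = 33.34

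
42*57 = 2394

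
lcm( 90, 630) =630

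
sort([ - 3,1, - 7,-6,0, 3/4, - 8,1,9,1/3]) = [ -8, - 7 ,- 6, - 3,0,1/3, 3/4, 1,1, 9]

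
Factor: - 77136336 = - 2^4*3^2*535669^1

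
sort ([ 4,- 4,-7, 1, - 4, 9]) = [ - 7,  -  4 ,  -  4,1,4,9 ] 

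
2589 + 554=3143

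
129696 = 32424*4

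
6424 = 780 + 5644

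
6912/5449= 1 + 1463/5449=1.27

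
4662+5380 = 10042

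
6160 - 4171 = 1989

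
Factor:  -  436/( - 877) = 2^2 *109^1*877^( - 1)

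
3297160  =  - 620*( - 5318)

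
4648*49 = 227752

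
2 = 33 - 31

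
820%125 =70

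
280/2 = 140=140.00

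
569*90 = 51210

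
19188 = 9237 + 9951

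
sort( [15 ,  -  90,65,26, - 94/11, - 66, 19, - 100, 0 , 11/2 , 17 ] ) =[-100, -90 , - 66, - 94/11, 0,11/2,15,17,19,26, 65 ] 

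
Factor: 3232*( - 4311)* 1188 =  - 16552584576 = -2^7*3^5*11^1  *  101^1*479^1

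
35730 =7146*5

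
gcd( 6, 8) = 2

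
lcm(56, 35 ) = 280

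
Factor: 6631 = 19^1*349^1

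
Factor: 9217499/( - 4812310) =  - 2^(-1)*5^( - 1)  *47^1*  196117^1*481231^(  -  1 )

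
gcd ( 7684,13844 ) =4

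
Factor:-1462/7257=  - 2^1 *3^( - 1)*17^1*41^ ( - 1 )* 43^1*59^( - 1 )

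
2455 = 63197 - 60742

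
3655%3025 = 630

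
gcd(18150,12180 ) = 30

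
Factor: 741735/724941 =5^1*7^ (-1 )*37^( - 1)*53^1 = 265/259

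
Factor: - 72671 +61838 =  - 10833 = - 3^1*23^1*157^1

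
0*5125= 0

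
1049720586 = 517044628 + 532675958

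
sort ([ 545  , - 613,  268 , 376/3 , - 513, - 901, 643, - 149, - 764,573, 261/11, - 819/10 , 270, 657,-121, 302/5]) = [- 901,  -  764, - 613, - 513 , - 149, - 121 , - 819/10, 261/11 , 302/5, 376/3, 268,270,545, 573, 643,657] 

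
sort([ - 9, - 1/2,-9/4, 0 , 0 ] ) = [ - 9,  -  9/4, - 1/2, 0, 0]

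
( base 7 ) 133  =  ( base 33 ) 27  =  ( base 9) 81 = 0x49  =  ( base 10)73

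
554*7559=4187686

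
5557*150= 833550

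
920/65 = 184/13 = 14.15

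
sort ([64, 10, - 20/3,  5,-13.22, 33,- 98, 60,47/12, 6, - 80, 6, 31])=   [ - 98, - 80,  -  13.22,-20/3,47/12, 5 , 6,  6, 10, 31,  33, 60, 64] 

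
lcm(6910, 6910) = 6910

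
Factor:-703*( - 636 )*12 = 5365296 = 2^4*3^2*19^1*37^1*53^1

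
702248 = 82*8564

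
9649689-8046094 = 1603595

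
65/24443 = 65/24443 =0.00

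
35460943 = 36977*959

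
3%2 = 1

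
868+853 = 1721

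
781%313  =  155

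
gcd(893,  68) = 1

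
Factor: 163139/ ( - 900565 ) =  - 5^(  -  1 )*173^1*191^( - 1 ) = - 173/955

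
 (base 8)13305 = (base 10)5829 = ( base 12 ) 3459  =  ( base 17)132f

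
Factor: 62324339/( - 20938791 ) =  - 3^( - 1)*7^1*11^1*109^(-1) * 64033^( - 1) * 809407^1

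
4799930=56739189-51939259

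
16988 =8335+8653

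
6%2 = 0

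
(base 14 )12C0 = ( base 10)3304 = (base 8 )6350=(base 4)303220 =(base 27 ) 4EA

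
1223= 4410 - 3187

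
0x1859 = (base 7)24113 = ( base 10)6233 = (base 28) 7qh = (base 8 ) 14131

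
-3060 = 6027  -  9087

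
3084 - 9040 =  - 5956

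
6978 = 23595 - 16617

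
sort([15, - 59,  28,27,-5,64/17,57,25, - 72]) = [  -  72, - 59, - 5,64/17, 15,25,27, 28,57 ]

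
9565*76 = 726940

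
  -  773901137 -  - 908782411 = 134881274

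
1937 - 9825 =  - 7888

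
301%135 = 31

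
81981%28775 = 24431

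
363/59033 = 363/59033= 0.01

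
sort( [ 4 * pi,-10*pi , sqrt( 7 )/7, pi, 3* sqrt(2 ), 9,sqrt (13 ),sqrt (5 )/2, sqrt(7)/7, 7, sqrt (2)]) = [ - 10*pi,sqrt(7)/7, sqrt( 7 )/7, sqrt(5 )/2,sqrt ( 2 ), pi,sqrt (13 ), 3* sqrt( 2 ), 7 , 9,4 * pi] 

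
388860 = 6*64810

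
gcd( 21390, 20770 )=310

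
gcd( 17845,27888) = 83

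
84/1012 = 21/253 =0.08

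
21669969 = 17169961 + 4500008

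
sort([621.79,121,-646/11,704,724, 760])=[ - 646/11,121,621.79,704, 724,760]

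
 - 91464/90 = -15244/15 =- 1016.27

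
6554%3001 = 552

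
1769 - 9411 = - 7642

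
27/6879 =9/2293= 0.00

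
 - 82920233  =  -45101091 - 37819142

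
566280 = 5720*99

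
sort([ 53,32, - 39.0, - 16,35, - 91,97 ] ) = [ - 91 , - 39.0 ,-16, 32,35, 53,97 ] 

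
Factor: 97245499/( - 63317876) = -2^( -2 ) * 13^1 * 353^1*21191^1*15829469^ (  -  1) 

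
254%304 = 254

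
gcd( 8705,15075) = 5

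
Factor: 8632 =2^3*13^1*83^1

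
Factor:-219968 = -2^6*7^1 * 491^1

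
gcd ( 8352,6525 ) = 261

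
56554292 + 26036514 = 82590806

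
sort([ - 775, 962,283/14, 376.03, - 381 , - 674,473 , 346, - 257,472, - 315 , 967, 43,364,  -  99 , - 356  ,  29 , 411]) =[ - 775, - 674, - 381, - 356, - 315, - 257 ,-99, 283/14,  29,43 , 346, 364,376.03,411,472  ,  473,962, 967]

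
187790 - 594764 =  - 406974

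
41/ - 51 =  - 41/51=- 0.80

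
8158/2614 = 4079/1307 =3.12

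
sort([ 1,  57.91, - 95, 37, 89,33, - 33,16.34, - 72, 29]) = [ - 95, - 72, - 33,1,  16.34,29, 33, 37 , 57.91,  89 ]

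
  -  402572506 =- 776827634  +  374255128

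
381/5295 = 127/1765= 0.07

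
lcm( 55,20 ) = 220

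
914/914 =1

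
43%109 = 43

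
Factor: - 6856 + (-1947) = -8803^1 = - 8803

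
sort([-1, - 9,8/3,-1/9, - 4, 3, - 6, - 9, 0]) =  [ - 9, -9, - 6, -4  , - 1, - 1/9 , 0,8/3, 3]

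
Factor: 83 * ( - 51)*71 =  - 3^1*17^1*71^1*83^1 = - 300543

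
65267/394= 65267/394 =165.65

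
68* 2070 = 140760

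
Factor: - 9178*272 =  - 2^5 * 13^1*17^1* 353^1 = - 2496416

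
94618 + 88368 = 182986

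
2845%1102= 641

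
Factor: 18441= 3^3 * 683^1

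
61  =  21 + 40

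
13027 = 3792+9235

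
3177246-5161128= - 1983882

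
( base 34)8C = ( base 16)11C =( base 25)b9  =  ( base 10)284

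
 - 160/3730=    - 16/373= -0.04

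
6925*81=560925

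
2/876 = 1/438 = 0.00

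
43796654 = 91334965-47538311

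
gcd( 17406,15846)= 6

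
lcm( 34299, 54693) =2023641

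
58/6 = 9 + 2/3 = 9.67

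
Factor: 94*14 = 1316=2^2 * 7^1*47^1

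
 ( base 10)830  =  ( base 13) 4bb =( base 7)2264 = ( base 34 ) OE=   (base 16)33e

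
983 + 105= 1088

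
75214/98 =767 + 24/49  =  767.49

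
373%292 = 81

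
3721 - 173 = 3548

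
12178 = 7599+4579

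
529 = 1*529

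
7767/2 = 7767/2 = 3883.50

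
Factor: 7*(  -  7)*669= - 3^1*7^2*223^1 = - 32781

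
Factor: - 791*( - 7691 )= 6083581 = 7^1*113^1*  7691^1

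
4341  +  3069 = 7410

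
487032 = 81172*6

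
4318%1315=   373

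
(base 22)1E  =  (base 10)36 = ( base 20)1G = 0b100100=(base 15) 26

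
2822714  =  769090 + 2053624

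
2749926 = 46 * 59781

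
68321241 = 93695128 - 25373887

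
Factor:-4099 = -4099^1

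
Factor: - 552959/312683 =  - 7^(-1) * 11^1*17^1*19^( - 1) * 2351^( - 1)*2957^1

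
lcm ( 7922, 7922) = 7922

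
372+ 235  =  607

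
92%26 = 14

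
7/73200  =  7/73200 = 0.00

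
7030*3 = 21090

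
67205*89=5981245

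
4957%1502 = 451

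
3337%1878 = 1459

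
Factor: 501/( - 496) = -2^(  -  4 )*3^1*31^(  -  1)*167^1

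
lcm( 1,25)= 25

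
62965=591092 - 528127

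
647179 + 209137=856316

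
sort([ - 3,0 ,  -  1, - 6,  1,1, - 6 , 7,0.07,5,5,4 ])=[ - 6, - 6, - 3 , - 1,0, 0.07,1,1,4,  5, 5,7]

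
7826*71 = 555646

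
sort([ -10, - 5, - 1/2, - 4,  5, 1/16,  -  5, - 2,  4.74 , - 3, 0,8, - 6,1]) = [ - 10, - 6, - 5,- 5,-4, - 3,-2, - 1/2, 0 , 1/16,1, 4.74, 5, 8]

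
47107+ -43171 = 3936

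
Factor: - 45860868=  - 2^2 * 3^2 * 101^1*12613^1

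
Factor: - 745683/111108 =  - 2^ ( - 2)*23^1*47^(-1 )*101^1*107^1*197^(-1) = - 248561/37036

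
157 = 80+77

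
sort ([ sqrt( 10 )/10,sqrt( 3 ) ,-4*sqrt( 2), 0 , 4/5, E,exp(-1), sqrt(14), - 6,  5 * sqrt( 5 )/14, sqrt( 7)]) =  [  -  6,  -  4*sqrt(2 ),  0, sqrt ( 10 )/10,exp(- 1 ),5 * sqrt (5 )/14,4/5,  sqrt( 3 ) , sqrt( 7),E, sqrt( 14)] 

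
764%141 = 59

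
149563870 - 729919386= - 580355516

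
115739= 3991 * 29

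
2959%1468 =23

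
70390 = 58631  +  11759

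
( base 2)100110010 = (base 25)c6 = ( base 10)306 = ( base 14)17c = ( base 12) 216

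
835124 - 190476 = 644648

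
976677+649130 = 1625807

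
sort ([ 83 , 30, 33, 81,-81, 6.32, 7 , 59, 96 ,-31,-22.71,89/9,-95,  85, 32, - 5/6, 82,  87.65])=[ -95, - 81, - 31, - 22.71,-5/6, 6.32,7,89/9, 30,32,33 , 59, 81, 82,  83,85, 87.65,96 ] 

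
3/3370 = 3/3370 = 0.00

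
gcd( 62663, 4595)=1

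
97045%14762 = 8473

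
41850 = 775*54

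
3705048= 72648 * 51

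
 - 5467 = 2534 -8001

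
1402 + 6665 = 8067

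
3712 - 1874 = 1838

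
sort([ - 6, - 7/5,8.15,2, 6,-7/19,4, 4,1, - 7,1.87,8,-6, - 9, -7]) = [-9 , - 7, - 7,  -  6,- 6, - 7/5, -7/19,1,1.87,2 , 4,4,6, 8, 8.15] 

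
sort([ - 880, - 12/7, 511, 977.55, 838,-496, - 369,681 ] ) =[ - 880, - 496, - 369,  -  12/7,  511,681, 838, 977.55]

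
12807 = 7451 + 5356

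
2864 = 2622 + 242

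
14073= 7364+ 6709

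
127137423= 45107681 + 82029742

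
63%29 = 5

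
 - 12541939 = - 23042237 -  - 10500298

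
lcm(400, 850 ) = 6800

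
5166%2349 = 468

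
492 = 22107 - 21615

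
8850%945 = 345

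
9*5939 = 53451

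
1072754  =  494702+578052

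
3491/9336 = 3491/9336= 0.37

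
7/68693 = 7/68693=0.00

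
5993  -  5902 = 91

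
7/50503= 7/50503 =0.00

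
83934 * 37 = 3105558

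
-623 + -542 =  - 1165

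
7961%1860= 521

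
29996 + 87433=117429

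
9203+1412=10615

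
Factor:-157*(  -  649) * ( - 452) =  - 46055636 = - 2^2*11^1*59^1*113^1*157^1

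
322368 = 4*80592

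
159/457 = 159/457 = 0.35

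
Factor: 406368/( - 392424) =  - 2^2*3^1*17^1*197^( - 1 ) =- 204/197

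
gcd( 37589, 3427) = 1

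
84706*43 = 3642358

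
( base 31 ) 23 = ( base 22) 2L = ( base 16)41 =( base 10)65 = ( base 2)1000001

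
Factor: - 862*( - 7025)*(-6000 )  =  -2^5*3^1 *5^5*281^1*431^1 = - 36333300000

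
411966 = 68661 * 6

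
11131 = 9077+2054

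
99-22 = 77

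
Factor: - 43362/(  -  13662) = 23^( -1 )* 73^1 = 73/23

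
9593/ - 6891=-2+4189/6891 = -  1.39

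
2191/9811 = 2191/9811 = 0.22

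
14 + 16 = 30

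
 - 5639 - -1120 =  - 4519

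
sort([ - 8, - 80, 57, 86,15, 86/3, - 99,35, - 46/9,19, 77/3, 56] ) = [ - 99 , - 80, - 8, - 46/9,15,19, 77/3 , 86/3, 35,  56,57,86 ] 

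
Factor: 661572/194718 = 2^1*3^1*47^1*83^( - 1 ) = 282/83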